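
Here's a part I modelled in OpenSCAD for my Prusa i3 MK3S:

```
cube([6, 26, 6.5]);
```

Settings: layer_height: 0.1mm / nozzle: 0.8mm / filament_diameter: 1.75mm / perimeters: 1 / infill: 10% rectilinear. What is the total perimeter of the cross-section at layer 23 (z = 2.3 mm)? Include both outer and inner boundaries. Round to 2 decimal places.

64.00 mm

At z = 2.3 mm: the cube is present — its section is the full 6×26 rectangle (perimeter 64.00 mm). Overall, the cross-section is a single solid region. Total boundary length (outer) = 64.00 mm.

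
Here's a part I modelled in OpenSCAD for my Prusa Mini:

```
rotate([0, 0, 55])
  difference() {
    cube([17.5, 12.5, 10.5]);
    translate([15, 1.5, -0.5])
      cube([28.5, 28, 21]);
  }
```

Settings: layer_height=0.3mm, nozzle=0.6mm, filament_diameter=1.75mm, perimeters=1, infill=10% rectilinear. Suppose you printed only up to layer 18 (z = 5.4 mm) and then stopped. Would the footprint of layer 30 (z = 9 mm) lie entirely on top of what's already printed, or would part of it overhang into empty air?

Compare the two slices. At z = 5.4: the 17.5×12.5 cube contributes its full rectangle (area 218.75 mm²); the cube at (15, 1.5) is present — its section is the full 28.5×28 rectangle (area 798.00 mm²); After the difference (first − rest): starting from the 17.5×12.5 cube (218.75 mm²), the 28.5×28 cube at (15, 1.5) partially overlaps it — only the 27.50 mm² overlap (of its 798.00 mm²) is removed, clipping the outline — area = 191.25 mm²; (rotated 55° about Z; rotation is an isometry so areas/perimeters/island counts are preserved). At z = 9: the cube (footprint 17.5×12.5) is included at this height (area 218.75 mm²); the 28.5×28 cube at (15, 1.5) contributes its full rectangle (area 798.00 mm²); Subtracting the remaining from the first: starting from the 17.5×12.5 cube (218.75 mm²), the 28.5×28 cube at (15, 1.5) partially overlaps it — only the 27.50 mm² overlap (of its 798.00 mm²) is removed, clipping the outline — area = 191.25 mm²; (rotated 55° about Z; rotation is an isometry so areas/perimeters/island counts are preserved). Checking containment: the cross-section at z = 9 is a subset of the cross-section at z = 5.4.

entirely on top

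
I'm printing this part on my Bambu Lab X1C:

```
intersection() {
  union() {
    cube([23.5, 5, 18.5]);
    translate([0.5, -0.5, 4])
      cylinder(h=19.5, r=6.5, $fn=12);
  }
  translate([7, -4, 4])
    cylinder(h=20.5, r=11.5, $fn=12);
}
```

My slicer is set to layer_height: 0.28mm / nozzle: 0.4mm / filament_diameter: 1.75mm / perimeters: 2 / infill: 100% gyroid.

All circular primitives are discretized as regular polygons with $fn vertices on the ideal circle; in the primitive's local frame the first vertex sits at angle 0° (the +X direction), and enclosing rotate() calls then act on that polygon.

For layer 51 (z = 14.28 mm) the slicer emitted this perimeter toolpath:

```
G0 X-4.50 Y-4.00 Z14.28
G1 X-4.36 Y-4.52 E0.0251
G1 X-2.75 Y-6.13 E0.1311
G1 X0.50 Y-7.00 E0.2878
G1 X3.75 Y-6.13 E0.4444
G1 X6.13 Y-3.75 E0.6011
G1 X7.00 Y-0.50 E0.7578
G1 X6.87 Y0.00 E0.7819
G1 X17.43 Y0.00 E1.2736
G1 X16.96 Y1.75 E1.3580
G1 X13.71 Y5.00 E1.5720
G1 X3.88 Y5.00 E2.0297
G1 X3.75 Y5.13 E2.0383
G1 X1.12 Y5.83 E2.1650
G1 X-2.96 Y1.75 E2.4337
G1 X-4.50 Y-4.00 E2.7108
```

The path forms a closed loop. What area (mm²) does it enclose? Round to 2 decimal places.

Apply the shoelace formula to the sequence of (X, Y) vertices; enclosed area = 154.75 mm².

154.75 mm²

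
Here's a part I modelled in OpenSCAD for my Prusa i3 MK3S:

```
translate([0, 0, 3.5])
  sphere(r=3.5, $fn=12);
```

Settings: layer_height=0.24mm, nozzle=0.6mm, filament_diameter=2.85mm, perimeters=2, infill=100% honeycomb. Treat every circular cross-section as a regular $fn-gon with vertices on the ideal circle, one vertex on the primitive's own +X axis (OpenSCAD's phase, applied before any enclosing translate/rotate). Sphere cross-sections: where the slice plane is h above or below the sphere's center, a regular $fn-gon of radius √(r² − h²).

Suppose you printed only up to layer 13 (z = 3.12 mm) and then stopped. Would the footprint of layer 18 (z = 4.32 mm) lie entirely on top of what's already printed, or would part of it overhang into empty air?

entirely on top

Compare the two slices. At z = 3.12: the r=3.5 sphere slices to a regular 12-gon of circumradius 3.479 (√(r²−h²) with h=0.38 from center) (area = (12/2)·3.479²·sin(360°/12) = 36.32 mm²). At z = 4.32: the sphere: section is a regular 12-gon, circumradius = √(r²−h²) = √(3.5²−0.82²) = 3.403 (area = (12/2)·3.403²·sin(360°/12) = 34.73 mm²). Checking containment: the cross-section at z = 4.32 is a subset of the cross-section at z = 3.12.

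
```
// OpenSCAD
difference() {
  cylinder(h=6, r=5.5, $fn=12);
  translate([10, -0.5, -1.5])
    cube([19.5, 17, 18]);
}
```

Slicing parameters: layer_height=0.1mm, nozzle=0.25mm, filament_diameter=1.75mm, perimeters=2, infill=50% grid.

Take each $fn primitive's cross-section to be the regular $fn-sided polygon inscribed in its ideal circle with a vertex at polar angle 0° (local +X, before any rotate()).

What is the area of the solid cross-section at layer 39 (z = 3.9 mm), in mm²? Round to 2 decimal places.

90.75 mm²

At z = 3.9 mm: the cylinder: section is a regular 12-gon, circumradius r=5.5 (area = (12/2)·5.500²·sin(360°/12) = 90.75 mm²); the 19.5×17 cube at (10, -0.5) contributes its full rectangle (area 331.50 mm²); Taking the first minus the rest: starting from the r=5.5 cylinder (90.75 mm²), the 19.5×17 cube at (10, -0.5) misses the remaining region (no effect) — area = 90.75 mm². Overall, the cross-section is a single solid region. Net area = 90.75 mm².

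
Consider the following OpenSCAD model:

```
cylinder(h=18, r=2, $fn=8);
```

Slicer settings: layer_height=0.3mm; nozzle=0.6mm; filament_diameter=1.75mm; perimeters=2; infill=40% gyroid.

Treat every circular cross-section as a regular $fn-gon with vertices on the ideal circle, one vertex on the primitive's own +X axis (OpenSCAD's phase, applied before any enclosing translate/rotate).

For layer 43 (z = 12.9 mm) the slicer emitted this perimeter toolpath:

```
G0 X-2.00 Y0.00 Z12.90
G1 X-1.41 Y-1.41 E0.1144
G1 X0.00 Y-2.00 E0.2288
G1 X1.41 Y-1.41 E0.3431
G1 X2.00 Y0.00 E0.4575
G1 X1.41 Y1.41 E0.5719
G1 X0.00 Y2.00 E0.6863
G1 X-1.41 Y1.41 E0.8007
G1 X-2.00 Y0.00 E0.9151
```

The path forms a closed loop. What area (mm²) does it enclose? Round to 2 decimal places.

11.28 mm²

Apply the shoelace formula to the sequence of (X, Y) vertices; enclosed area = 11.28 mm².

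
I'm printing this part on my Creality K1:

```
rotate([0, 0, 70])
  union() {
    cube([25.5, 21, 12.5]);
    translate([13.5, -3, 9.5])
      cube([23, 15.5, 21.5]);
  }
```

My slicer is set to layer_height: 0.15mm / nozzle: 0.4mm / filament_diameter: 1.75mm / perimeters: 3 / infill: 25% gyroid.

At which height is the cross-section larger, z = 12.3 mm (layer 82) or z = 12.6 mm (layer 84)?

Layer 82 (z = 12.3): the 25.5×21 cube contributes its full rectangle (area 535.50 mm²); the 23×15.5 cube at (13.5, -3) contributes its full rectangle (area 356.50 mm²); Taking the union: the regions partially overlap — summed areas 892.00 mm² minus the doubly-counted overlap 150.00 mm² gives 742.00 mm² — area = 742.00 mm²; (whole slice rotated 70° about Z — lengths, areas and connectivity unchanged). So its area = 742.00 mm². Layer 84 (z = 12.6): the cube is not intersected at this z (z outside [0, 12.5]); the cube at (13.5, -3) (footprint 23×15.5) is included at this height (area 356.50 mm²); Merging all regions: only the 23×15.5 cube at (13.5, -3) is present, so the union is just that shape — area = 356.50 mm²; (rotated 70° about Z; rotation is an isometry so areas/perimeters/island counts are preserved). So its area = 356.50 mm². Layer 82 is larger (742.00 vs 356.50 mm²).

layer 82 (z = 12.3 mm)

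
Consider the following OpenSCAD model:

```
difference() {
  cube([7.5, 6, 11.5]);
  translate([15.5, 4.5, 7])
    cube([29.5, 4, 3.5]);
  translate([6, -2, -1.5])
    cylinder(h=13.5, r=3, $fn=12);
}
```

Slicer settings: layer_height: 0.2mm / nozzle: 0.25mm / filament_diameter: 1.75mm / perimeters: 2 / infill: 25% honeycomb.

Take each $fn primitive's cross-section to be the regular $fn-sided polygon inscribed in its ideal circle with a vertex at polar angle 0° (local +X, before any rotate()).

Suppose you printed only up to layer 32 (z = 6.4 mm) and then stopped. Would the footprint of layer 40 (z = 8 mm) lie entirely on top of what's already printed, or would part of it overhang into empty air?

Compare the two slices. At z = 6.4: the cube (footprint 7.5×6) is included at this height (area 45.00 mm²); the cube at (15.5, 4.5) is not intersected at this z (z outside [7, 10.5]); the r=3 cylinder at (6, -2) contributes a regular 12-gon of circumradius 3 (area = (12/2)·3.000²·sin(360°/12) = 27.00 mm²); After the difference (first − rest): starting from the 7.5×6 cube (45.00 mm²), the r=3 cylinder at (6, -2) partially overlaps it — only the 2.58 mm² overlap (of its 27.00 mm²) is removed, clipping the outline — area = 42.42 mm². At z = 8: the cube (footprint 7.5×6) is included at this height (area 45.00 mm²); the cube at (15.5, 4.5) is present — its section is the full 29.5×4 rectangle (area 118.00 mm²); the r=3 cylinder at (6, -2) contributes a regular 12-gon of circumradius 3 (area = (12/2)·3.000²·sin(360°/12) = 27.00 mm²); After the difference (first − rest): starting from the 7.5×6 cube (45.00 mm²), the 29.5×4 cube at (15.5, 4.5) misses the remaining region (no effect); the r=3 cylinder at (6, -2) partially overlaps it — only the 2.58 mm² overlap (of its 27.00 mm²) is removed, clipping the outline — area = 42.42 mm². Checking containment: the cross-section at z = 8 is a subset of the cross-section at z = 6.4.

entirely on top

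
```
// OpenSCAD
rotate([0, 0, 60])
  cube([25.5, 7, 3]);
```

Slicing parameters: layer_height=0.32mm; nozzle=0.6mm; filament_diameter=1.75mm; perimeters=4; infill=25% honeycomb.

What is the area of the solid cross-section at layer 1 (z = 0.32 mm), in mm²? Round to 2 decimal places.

At z = 0.32 mm: the 25.5×7 cube contributes its full rectangle (area 178.50 mm²); (whole slice rotated 60° about Z — lengths, areas and connectivity unchanged). Overall, the cross-section is a single solid region. Net area = 178.50 mm².

178.50 mm²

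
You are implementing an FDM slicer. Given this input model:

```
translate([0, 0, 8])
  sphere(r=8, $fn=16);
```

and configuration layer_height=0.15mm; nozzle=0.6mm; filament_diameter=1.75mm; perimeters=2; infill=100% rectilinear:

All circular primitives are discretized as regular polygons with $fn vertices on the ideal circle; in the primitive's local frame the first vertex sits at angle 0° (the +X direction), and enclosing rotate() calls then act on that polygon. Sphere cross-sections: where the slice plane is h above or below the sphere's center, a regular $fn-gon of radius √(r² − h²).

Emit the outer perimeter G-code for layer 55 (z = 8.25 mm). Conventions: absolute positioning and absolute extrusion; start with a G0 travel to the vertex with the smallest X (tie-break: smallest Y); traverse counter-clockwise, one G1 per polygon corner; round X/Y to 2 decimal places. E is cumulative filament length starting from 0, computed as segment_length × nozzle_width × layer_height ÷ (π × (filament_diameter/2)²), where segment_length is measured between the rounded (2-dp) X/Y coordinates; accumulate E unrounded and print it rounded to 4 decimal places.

G0 X-8.00 Y0.00 Z8.25
G1 X-7.39 Y-3.06 E0.1168
G1 X-5.65 Y-5.65 E0.2335
G1 X-3.06 Y-7.39 E0.3503
G1 X0.00 Y-8.00 E0.4670
G1 X3.06 Y-7.39 E0.5838
G1 X5.65 Y-5.65 E0.7005
G1 X7.39 Y-3.06 E0.8173
G1 X8.00 Y0.00 E0.9340
G1 X7.39 Y3.06 E1.0508
G1 X5.65 Y5.65 E1.1675
G1 X3.06 Y7.39 E1.2843
G1 X0.00 Y8.00 E1.4010
G1 X-3.06 Y7.39 E1.5178
G1 X-5.65 Y5.65 E1.6345
G1 X-7.39 Y3.06 E1.7513
G1 X-8.00 Y0.00 E1.8680

At z = 8.25 mm: the r=8 sphere slices to a regular 16-gon of circumradius 7.996 (√(r²−h²) with h=0.25 from center). The outline is a single polygon with 16 vertices. Extrusion per mm of travel: 0.6 × 0.15 / (π × 0.875²) = 0.037418. Accumulating E over each segment gives final E = 1.8680.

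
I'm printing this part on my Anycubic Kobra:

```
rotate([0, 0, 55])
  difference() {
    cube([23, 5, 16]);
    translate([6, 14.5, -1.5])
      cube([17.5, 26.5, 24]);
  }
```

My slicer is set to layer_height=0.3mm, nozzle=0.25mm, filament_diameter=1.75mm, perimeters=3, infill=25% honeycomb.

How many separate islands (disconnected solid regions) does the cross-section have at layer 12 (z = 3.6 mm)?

At z = 3.6 mm: the 23×5 cube contributes its full rectangle; the cube at (6, 14.5) (footprint 17.5×26.5) is included at this height; After the difference (first − rest): starting from the 23×5 cube, the 17.5×26.5 cube at (6, 14.5) misses the remaining region (no effect) — 1 connected region; (rotated 55° about Z; rotation is an isometry so areas/perimeters/island counts are preserved). Overall, the cross-section is a single solid region. Island count = 1.

1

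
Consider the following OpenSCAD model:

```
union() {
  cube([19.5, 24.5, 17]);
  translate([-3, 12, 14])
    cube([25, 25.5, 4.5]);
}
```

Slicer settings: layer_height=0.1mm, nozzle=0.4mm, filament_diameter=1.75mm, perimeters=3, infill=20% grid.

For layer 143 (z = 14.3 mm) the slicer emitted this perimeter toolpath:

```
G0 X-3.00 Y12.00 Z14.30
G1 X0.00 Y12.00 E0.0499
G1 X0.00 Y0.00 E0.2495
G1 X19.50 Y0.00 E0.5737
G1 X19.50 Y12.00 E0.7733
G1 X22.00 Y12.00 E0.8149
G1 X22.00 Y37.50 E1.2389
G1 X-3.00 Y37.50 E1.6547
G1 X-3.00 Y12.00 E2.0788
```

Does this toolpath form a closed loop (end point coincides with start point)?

Start point (G0): (-3.00, 12.00). End point (last G1): the path returns to the start — closed.

yes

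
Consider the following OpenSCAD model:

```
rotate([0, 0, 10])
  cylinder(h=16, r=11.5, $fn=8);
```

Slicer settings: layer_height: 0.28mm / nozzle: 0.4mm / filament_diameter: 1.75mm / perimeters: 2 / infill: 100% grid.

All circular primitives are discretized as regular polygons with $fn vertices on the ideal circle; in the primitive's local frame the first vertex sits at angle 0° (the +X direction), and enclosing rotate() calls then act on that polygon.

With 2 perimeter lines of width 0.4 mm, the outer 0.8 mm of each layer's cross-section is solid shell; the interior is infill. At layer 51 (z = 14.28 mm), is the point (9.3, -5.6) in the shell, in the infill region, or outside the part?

shell

At z = 14.28 mm: the cylinder: section is a regular 8-gon, circumradius r=11.5; (rotated 10° about Z; rotation is an isometry so areas/perimeters/island counts are preserved). Overall, the cross-section is a single solid region. Undo the 10° rotation: the query point maps to (8.186, -7.130) in the un-rotated model frame. The nearest boundary edge runs (8.13, -8.13)→(11.50, 0.00); distance from the point to it = 0.33 mm. The point is inside the cross-section, 0.33 mm from the nearest boundary — within the 0.8 mm shell band (2 × 0.4).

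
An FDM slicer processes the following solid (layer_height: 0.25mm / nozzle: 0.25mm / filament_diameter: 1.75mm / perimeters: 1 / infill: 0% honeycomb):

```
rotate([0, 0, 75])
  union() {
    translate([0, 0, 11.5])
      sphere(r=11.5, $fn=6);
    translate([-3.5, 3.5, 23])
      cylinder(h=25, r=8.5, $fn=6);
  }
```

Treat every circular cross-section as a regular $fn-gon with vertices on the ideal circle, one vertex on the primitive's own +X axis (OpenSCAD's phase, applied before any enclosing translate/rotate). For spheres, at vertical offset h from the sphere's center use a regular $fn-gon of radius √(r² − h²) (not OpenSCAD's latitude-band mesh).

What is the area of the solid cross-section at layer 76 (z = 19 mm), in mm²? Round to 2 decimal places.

197.45 mm²

At z = 19 mm: the r=11.5 sphere slices to a regular 6-gon of circumradius 8.718 (√(r²−h²) with h=7.5 from center) (area = (6/2)·8.718²·sin(360°/6) = 197.45 mm²); the cylinder at (-3.5, 3.5) is absent (z outside [23, 48]); Merging all regions: only the r=11.5 sphere is present, so the union is just that shape — area = 197.45 mm²; (whole slice rotated 75° about Z — lengths, areas and connectivity unchanged). Overall, the cross-section is a single solid region. Net area = 197.45 mm².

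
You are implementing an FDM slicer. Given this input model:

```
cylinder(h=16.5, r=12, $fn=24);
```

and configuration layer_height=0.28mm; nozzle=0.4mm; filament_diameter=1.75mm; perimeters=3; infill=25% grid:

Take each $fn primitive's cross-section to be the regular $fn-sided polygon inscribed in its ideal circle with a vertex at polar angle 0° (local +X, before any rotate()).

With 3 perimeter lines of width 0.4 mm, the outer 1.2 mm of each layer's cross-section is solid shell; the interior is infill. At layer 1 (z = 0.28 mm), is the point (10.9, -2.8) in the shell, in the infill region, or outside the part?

At z = 0.28 mm: the r=12 cylinder gives a regular 24-gon of circumradius 12 (constant along its height). Overall, the cross-section is a single solid region. The nearest boundary edge runs (11.59, -3.11)→(12.00, 0.00); distance from the point to it = 0.73 mm. The point is inside the cross-section, 0.73 mm from the nearest boundary — within the 1.2 mm shell band (3 × 0.4).

shell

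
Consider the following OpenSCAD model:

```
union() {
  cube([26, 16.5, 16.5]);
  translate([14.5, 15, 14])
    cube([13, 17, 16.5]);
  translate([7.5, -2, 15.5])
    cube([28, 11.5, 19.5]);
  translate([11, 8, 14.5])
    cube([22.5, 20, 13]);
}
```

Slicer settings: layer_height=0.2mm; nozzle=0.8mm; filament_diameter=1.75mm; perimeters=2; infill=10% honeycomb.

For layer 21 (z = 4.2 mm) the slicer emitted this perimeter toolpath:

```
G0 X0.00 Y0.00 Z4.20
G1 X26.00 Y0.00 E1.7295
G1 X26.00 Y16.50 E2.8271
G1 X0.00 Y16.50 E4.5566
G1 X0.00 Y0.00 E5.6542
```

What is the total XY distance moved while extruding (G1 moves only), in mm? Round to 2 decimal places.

Sum the Euclidean lengths of each G1 segment: total = 85.00 mm.

85.00 mm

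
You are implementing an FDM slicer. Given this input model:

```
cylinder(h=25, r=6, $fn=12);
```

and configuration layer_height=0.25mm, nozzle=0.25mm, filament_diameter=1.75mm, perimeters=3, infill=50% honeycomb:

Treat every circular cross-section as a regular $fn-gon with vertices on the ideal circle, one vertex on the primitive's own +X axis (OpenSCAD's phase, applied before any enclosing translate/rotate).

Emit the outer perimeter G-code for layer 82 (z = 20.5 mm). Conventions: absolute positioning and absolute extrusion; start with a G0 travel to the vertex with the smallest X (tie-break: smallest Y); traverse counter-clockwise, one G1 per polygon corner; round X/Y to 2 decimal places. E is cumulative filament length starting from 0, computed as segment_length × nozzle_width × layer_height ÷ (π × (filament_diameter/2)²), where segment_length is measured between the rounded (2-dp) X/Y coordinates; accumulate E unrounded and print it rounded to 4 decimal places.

At z = 20.5 mm: the r=6 cylinder gives a regular 12-gon of circumradius 6 (constant along its height). The outline is a single polygon with 12 vertices. Extrusion per mm of travel: 0.25 × 0.25 / (π × 0.875²) = 0.025984. Accumulating E over each segment gives final E = 0.9688.

G0 X-6.00 Y0.00 Z20.50
G1 X-5.20 Y-3.00 E0.0807
G1 X-3.00 Y-5.20 E0.1615
G1 X0.00 Y-6.00 E0.2422
G1 X3.00 Y-5.20 E0.3229
G1 X5.20 Y-3.00 E0.4037
G1 X6.00 Y0.00 E0.4844
G1 X5.20 Y3.00 E0.5651
G1 X3.00 Y5.20 E0.6459
G1 X0.00 Y6.00 E0.7266
G1 X-3.00 Y5.20 E0.8073
G1 X-5.20 Y3.00 E0.8881
G1 X-6.00 Y0.00 E0.9688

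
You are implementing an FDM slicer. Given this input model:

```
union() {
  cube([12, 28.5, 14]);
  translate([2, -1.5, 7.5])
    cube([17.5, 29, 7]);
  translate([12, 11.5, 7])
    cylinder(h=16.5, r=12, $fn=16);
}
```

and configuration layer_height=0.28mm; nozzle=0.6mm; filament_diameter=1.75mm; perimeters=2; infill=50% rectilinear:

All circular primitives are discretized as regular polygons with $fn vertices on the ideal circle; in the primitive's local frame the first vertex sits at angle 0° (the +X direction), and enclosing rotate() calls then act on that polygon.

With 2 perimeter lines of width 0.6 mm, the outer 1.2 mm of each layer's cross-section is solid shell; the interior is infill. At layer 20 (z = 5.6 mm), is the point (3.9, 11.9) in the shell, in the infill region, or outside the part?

At z = 5.6 mm: the cube (footprint 12×28.5) is included at this height; the cube at (2, -1.5) is absent (z outside [7.5, 14.5]); the cylinder at (12, 11.5) is absent (z outside [7, 23.5]); Combining (union): only the 12×28.5 cube is present, so the union is just that shape — 1 connected region. Overall, the cross-section is a single solid region. The nearest boundary edge runs (0.00, 28.50)→(0.00, 0.00); distance from the point to it = 3.90 mm. The point is inside the cross-section and 3.90 mm from the nearest boundary — more than the 1.2 mm shell width (2 × 0.6), so it's in the infill interior.

infill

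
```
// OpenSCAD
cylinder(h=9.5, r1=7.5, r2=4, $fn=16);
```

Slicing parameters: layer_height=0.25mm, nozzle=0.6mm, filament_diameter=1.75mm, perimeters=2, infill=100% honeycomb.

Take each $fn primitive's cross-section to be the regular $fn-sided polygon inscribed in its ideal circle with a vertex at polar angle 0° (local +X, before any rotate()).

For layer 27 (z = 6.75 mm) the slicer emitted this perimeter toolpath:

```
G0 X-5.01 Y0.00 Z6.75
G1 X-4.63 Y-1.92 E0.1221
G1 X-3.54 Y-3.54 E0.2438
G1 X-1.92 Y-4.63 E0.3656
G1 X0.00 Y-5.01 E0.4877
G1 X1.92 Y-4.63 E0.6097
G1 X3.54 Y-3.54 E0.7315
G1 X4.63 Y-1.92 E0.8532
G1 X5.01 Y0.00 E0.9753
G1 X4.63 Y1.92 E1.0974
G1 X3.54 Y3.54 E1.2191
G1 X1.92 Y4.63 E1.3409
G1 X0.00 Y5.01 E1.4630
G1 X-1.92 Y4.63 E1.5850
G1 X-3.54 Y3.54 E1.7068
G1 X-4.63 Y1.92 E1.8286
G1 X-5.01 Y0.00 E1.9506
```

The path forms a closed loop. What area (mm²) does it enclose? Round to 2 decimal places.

76.85 mm²

Apply the shoelace formula to the sequence of (X, Y) vertices; enclosed area = 76.85 mm².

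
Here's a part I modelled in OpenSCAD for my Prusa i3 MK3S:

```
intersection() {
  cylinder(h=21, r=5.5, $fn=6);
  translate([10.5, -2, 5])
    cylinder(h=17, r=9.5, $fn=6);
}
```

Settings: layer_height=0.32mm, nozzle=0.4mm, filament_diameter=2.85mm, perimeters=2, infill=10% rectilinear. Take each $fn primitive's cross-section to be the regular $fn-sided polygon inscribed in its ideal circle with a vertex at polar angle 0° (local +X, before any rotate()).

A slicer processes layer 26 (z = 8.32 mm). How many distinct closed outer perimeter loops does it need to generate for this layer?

1

At z = 8.32 mm: the cylinder: section is a regular 6-gon, circumradius r=5.5; the r=9.5 cylinder at (10.5, -2) contributes a regular 6-gon of circumradius 9.5; Taking the intersection: the r=9.5 cylinder at (10.5, -2) partially overlaps the r=5.5 cylinder; clipping to the common part keeps 16.37 mm² — 1 connected region. The result has 1 disconnected region.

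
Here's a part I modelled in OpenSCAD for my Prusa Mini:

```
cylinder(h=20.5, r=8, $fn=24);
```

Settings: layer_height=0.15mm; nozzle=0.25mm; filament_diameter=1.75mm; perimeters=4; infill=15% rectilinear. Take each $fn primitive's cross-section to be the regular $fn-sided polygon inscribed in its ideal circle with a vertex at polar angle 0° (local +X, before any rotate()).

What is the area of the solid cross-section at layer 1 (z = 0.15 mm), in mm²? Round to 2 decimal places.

198.77 mm²

At z = 0.15 mm: the cylinder: section is a regular 24-gon, circumradius r=8 (area = (24/2)·8.000²·sin(360°/24) = 198.77 mm²). Overall, the cross-section is a single solid region. Net area = 198.77 mm².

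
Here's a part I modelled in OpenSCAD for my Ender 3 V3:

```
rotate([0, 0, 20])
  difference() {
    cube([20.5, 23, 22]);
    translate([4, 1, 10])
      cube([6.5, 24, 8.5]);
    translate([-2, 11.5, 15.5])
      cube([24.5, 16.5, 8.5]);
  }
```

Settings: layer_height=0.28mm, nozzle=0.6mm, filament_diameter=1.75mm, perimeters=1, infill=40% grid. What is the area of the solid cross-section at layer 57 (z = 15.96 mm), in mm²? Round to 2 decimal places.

At z = 15.96 mm: the cube (footprint 20.5×23) is included at this height (area 471.50 mm²); the cube at (4, 1) (footprint 6.5×24) is included at this height (area 156.00 mm²); the 24.5×16.5 cube at (-2, 11.5) contributes its full rectangle (area 404.25 mm²); Subtracting the remaining from the first: starting from the 20.5×23 cube (471.50 mm²), the 6.5×24 cube at (4, 1) partially overlaps it — only the 143.00 mm² overlap (of its 156.00 mm²) is removed, clipping the outline; the 24.5×16.5 cube at (-2, 11.5) partially overlaps it — only the 161.00 mm² overlap (of its 404.25 mm²) is removed, clipping the outline — area = 167.50 mm²; (rotated 20° about Z; rotation is an isometry so areas/perimeters/island counts are preserved). Overall, the cross-section is a single solid region. Net area = 167.50 mm².

167.50 mm²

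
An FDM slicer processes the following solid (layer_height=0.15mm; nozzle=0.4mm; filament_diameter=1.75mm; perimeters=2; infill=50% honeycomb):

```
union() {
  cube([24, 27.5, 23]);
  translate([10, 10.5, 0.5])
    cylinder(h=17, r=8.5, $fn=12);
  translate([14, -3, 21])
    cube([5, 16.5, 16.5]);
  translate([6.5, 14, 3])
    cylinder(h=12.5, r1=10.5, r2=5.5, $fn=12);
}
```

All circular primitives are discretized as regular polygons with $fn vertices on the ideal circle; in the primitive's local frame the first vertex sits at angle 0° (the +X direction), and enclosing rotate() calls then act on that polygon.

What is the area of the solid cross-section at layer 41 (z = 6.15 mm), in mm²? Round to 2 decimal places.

681.85 mm²

At z = 6.15 mm: the 24×27.5 cube contributes its full rectangle (area 660.00 mm²); the r=8.5 cylinder at (10, 10.5) gives a regular 12-gon of circumradius 8.5 (constant along its height) (area = (12/2)·8.500²·sin(360°/12) = 216.75 mm²); the cube at (14, -3) is absent (z outside [21, 37.5]); the cone at (6.5, 14) contributes a regular 12-gon of circumradius 9.240 (interpolated between r1=10.5 and r2=5.5 at t=0.252) (area = (12/2)·9.240²·sin(360°/12) = 256.13 mm²); Combining (union): the regions partially overlap — summed areas 1132.88 mm² minus the doubly-counted overlap 451.03 mm² gives 681.85 mm² — area = 681.85 mm². Overall, the cross-section is a single solid region. Net area = 681.85 mm².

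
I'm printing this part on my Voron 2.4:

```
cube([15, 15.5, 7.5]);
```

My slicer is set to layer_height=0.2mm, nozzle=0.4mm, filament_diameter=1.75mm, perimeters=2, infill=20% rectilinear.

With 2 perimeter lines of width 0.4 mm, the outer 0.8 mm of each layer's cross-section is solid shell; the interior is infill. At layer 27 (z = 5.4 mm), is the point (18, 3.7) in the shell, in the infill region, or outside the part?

At z = 5.4 mm: the cube is present — its section is the full 15×15.5 rectangle. Overall, the cross-section is a single solid region. The nearest boundary edge runs (15.00, 0.00)→(15.00, 15.50); distance from the point to it = 3.00 mm. The point is not inside any of the regions above, so it lies outside the cross-section (3.00 mm from the nearest boundary).

outside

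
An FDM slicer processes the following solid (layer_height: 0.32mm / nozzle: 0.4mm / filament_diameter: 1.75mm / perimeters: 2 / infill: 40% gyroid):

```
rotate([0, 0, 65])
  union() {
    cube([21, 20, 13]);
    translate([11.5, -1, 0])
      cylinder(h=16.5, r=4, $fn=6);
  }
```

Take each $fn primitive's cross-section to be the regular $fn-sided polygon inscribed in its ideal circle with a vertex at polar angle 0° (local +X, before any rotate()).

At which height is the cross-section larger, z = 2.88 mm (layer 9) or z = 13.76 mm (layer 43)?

Layer 9 (z = 2.88): the cube is present — its section is the full 21×20 rectangle (area 420.00 mm²); the r=4 cylinder at (11.5, -1) gives a regular 6-gon of circumradius 4 (constant along its height) (area = (6/2)·4.000²·sin(360°/6) = 41.57 mm²); Combining (union): the regions partially overlap — summed areas 461.57 mm² minus the doubly-counted overlap 13.36 mm² gives 448.21 mm² — area = 448.21 mm²; (whole slice rotated 65° about Z — lengths, areas and connectivity unchanged). So its area = 448.21 mm². Layer 43 (z = 13.76): the cube is absent (z outside [0, 13]); the cylinder at (11.5, -1): section is a regular 6-gon, circumradius r=4 (area = (6/2)·4.000²·sin(360°/6) = 41.57 mm²); Merging all regions: only the r=4 cylinder at (11.5, -1) is present, so the union is just that shape — area = 41.57 mm²; (whole slice rotated 65° about Z — lengths, areas and connectivity unchanged). So its area = 41.57 mm². Layer 9 is larger (448.21 vs 41.57 mm²).

layer 9 (z = 2.88 mm)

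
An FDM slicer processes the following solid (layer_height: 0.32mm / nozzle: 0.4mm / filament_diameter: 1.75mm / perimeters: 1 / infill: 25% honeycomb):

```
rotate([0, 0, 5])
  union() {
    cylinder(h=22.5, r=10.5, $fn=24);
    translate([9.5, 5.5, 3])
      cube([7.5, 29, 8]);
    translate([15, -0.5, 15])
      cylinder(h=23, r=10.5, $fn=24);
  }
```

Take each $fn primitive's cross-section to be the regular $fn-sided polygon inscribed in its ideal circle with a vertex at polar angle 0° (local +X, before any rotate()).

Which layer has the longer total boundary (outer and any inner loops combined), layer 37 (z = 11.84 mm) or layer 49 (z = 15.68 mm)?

Layer 37 (z = 11.84): the r=10.5 cylinder gives a regular 24-gon of circumradius 10.5 (constant along its height) (perimeter = 2·24·10.500·sin(180°/24) = 65.79 mm); the cube at (9.5, 5.5) does not reach this height (z outside [3, 11]); the cylinder at (15, -0.5) does not reach this height (z outside [15, 38]); Taking the union: only the r=10.5 cylinder is present, so the union is just that shape — boundary = 65.79 mm; (whole slice rotated 5° about Z — lengths, areas and connectivity unchanged). So its perimeter = 65.79 mm. Layer 49 (z = 15.68): the cylinder: section is a regular 24-gon, circumradius r=10.5 (perimeter = 2·24·10.500·sin(180°/24) = 65.79 mm); the cube at (9.5, 5.5) is absent (z outside [3, 11]); the r=10.5 cylinder at (15, -0.5) contributes a regular 24-gon of circumradius 10.5 (perimeter = 2·24·10.500·sin(180°/24) = 65.79 mm); Merging all regions: the regions partially overlap (shared area 58.63 mm²), so the edge portions inside another operand are dropped and the merged outline is re-measured after clipping — boundary = 99.29 mm; (rotated 5° about Z; rotation is an isometry so areas/perimeters/island counts are preserved). So its perimeter = 99.29 mm. Layer 49 is larger (99.29 vs 65.79 mm).

layer 49 (z = 15.68 mm)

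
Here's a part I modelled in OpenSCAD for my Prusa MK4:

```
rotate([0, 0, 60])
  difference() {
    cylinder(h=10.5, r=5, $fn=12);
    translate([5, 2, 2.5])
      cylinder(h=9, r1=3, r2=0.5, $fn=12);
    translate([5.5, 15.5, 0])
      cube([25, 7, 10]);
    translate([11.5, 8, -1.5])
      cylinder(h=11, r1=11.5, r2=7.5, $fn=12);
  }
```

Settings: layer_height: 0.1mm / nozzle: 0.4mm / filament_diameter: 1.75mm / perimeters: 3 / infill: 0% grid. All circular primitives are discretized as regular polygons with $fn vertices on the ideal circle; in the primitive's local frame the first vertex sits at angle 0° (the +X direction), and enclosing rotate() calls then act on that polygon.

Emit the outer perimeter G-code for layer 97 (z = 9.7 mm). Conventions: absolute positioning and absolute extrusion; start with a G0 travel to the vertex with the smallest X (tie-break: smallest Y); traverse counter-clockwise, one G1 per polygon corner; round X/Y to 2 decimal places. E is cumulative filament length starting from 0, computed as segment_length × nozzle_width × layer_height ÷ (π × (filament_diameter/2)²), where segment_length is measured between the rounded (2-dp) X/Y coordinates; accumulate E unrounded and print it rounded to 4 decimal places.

At z = 9.7 mm: the r=5 cylinder contributes a regular 12-gon of circumradius 5; the cone at (5, 2) contributes a regular 12-gon of circumradius 1.000 (interpolated between r1=3 and r2=0.5 at t=0.800); the 25×7 cube at (5.5, 15.5) contributes its full rectangle; the cone at (11.5, 8) is not intersected at this z (z outside [-1.5, 9.5]); Taking the first minus the rest: starting from the r=5 cylinder, the cone at (5, 2) partially overlaps it — only the 0.53 mm² overlap (of its 3.00 mm²) is removed, clipping the outline; the 25×7 cube at (5.5, 15.5) misses the remaining region (no effect) — 1 connected region; (rotated 60° about Z; rotation is an isometry so areas/perimeters/island counts are preserved). The outline is a single polygon with 17 vertices. Extrusion per mm of travel: 0.4 × 0.1 / (π × 0.875²) = 0.016630. Accumulating E over each segment gives final E = 0.5215.

G0 X-5.00 Y0.00 Z9.70
G1 X-4.33 Y-2.50 E0.0430
G1 X-2.50 Y-4.33 E0.0861
G1 X0.00 Y-5.00 E0.1291
G1 X2.50 Y-4.33 E0.1722
G1 X4.33 Y-2.50 E0.2152
G1 X5.00 Y0.00 E0.2582
G1 X4.33 Y2.50 E0.3013
G1 X2.50 Y4.33 E0.3443
G1 X1.42 Y4.62 E0.3629
G1 X1.27 Y4.46 E0.3666
G1 X0.77 Y4.33 E0.3752
G1 X0.27 Y4.46 E0.3838
G1 X-0.10 Y4.83 E0.3925
G1 X-0.13 Y4.96 E0.3947
G1 X-2.50 Y4.33 E0.4355
G1 X-4.33 Y2.50 E0.4785
G1 X-5.00 Y0.00 E0.5215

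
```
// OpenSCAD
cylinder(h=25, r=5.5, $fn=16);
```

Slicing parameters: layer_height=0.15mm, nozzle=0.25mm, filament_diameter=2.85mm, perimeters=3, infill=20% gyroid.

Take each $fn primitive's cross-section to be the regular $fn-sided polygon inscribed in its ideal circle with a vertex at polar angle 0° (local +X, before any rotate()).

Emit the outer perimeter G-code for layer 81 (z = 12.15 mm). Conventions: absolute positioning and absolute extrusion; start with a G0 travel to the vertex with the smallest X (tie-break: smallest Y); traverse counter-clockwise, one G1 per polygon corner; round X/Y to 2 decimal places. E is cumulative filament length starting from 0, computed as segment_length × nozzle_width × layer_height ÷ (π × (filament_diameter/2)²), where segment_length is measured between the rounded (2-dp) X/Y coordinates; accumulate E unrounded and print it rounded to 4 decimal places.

G0 X-5.50 Y0.00 Z12.15
G1 X-5.08 Y-2.10 E0.0126
G1 X-3.89 Y-3.89 E0.0252
G1 X-2.10 Y-5.08 E0.0379
G1 X0.00 Y-5.50 E0.0504
G1 X2.10 Y-5.08 E0.0630
G1 X3.89 Y-3.89 E0.0757
G1 X5.08 Y-2.10 E0.0883
G1 X5.50 Y0.00 E0.1009
G1 X5.08 Y2.10 E0.1135
G1 X3.89 Y3.89 E0.1261
G1 X2.10 Y5.08 E0.1388
G1 X0.00 Y5.50 E0.1513
G1 X-2.10 Y5.08 E0.1639
G1 X-3.89 Y3.89 E0.1766
G1 X-5.08 Y2.10 E0.1892
G1 X-5.50 Y0.00 E0.2018

At z = 12.15 mm: the r=5.5 cylinder contributes a regular 16-gon of circumradius 5.5. The outline is a single polygon with 16 vertices. Extrusion per mm of travel: 0.25 × 0.15 / (π × 1.425²) = 0.005878. Accumulating E over each segment gives final E = 0.2018.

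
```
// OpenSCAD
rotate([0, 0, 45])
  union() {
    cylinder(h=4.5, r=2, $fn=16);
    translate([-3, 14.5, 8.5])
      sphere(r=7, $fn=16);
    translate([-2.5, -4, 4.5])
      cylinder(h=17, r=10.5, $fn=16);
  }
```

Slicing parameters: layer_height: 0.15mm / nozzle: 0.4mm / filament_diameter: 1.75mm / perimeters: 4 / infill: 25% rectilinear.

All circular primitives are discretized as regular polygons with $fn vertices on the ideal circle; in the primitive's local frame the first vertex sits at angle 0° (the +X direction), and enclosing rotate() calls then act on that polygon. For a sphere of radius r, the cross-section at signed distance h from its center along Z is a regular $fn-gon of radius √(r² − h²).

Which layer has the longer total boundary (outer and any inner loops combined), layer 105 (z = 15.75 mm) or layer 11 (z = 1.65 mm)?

layer 105 (z = 15.75 mm)

Layer 105 (z = 15.75): the cylinder is not intersected at this z (z outside [0, 4.5]); the sphere at (-3, 14.5) is absent (|z−center|=7.250 > r=7); the r=10.5 cylinder at (-2.5, -4) contributes a regular 16-gon of circumradius 10.5 (perimeter = 2·16·10.500·sin(180°/16) = 65.55 mm); Taking the union: only the r=10.5 cylinder at (-2.5, -4) is present, so the union is just that shape — boundary = 65.55 mm; (whole slice rotated 45° about Z — lengths, areas and connectivity unchanged). So its perimeter = 65.55 mm. Layer 11 (z = 1.65): the cylinder: section is a regular 16-gon, circumradius r=2 (perimeter = 2·16·2.000·sin(180°/16) = 12.49 mm); the r=7 sphere at (-3, 14.5) slices to a regular 16-gon of circumradius 1.441 (√(r²−h²) with h=6.85 from center) (perimeter = 2·16·1.441·sin(180°/16) = 9.00 mm); the cylinder at (-2.5, -4) does not reach this height (z outside [4.5, 21.5]); Taking the union: the 2 present regions are separate (no shared area or edge), so areas and boundary lengths simply add and each stays a separate island — boundary = 21.48 mm; (whole slice rotated 45° about Z — lengths, areas and connectivity unchanged). So its perimeter = 21.48 mm. Layer 105 is larger (65.55 vs 21.48 mm).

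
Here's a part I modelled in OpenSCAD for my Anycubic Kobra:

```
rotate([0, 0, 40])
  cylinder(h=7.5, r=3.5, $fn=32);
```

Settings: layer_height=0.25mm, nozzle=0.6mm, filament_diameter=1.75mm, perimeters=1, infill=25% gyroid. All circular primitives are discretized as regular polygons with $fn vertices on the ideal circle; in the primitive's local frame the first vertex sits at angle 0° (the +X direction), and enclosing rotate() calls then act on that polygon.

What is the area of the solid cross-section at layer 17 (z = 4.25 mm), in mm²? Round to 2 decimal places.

38.24 mm²

At z = 4.25 mm: the r=3.5 cylinder contributes a regular 32-gon of circumradius 3.5 (area = (32/2)·3.500²·sin(360°/32) = 38.24 mm²); (rotated 40° about Z; rotation is an isometry so areas/perimeters/island counts are preserved). Overall, the cross-section is a single solid region. Net area = 38.24 mm².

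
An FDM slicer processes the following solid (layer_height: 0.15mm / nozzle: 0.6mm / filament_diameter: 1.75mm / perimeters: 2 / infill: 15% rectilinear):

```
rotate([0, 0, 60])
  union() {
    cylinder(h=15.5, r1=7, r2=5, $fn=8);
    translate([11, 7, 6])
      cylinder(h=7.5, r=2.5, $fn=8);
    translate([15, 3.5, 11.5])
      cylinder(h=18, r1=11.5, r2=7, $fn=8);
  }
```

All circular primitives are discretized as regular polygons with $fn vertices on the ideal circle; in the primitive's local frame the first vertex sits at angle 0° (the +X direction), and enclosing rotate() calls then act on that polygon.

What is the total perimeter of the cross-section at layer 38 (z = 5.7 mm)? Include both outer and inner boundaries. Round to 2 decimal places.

At z = 5.7 mm: the cone (r1=7→r2=5) has section circumradius 6.265 here — a regular 8-gon (perimeter = 2·8·6.265·sin(180°/8) = 38.36 mm); the cylinder at (11, 7) is not intersected at this z (z outside [6, 13.5]); the cone at (15, 3.5) is not intersected at this z (z outside [11.5, 29.5]); Combining (union): only the cone is present, so the union is just that shape — boundary = 38.36 mm; (whole slice rotated 60° about Z — lengths, areas and connectivity unchanged). Overall, the cross-section is a single solid region. Total boundary length (outer) = 38.36 mm.

38.36 mm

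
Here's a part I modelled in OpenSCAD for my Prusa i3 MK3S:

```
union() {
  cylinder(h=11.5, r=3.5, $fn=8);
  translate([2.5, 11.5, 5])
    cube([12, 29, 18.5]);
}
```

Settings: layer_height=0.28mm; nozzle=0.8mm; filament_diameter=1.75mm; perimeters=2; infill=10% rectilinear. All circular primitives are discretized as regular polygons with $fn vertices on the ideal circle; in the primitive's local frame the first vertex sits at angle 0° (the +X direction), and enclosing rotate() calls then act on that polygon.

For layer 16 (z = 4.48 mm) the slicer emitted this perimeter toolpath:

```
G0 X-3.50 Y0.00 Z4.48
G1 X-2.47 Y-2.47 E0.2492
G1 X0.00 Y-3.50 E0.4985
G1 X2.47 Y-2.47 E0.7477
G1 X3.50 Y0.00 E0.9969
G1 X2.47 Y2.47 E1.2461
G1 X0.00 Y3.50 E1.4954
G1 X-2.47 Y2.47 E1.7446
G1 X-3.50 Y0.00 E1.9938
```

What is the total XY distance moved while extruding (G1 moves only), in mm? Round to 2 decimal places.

Sum the Euclidean lengths of each G1 segment: total = 21.41 mm.

21.41 mm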